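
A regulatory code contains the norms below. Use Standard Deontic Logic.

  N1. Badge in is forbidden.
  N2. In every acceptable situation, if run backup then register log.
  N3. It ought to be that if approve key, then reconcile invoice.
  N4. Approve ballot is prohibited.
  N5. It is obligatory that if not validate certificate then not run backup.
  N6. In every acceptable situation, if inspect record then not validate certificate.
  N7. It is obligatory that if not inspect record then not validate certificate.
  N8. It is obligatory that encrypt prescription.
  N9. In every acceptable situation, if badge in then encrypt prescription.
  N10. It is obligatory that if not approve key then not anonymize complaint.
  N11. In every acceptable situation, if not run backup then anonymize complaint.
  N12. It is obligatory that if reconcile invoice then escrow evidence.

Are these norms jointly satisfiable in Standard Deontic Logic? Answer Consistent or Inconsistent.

Consistent

Premise 9 is O(badge_in → encrypt_prescription); even if O(encrypt_prescription) held, inferring O(badge_in) would be affirming the consequent — invalid.
So O(badge_in) is not derivable, and the apparent clash with O(¬badge_in) does not arise.
A world satisfying every obligation exists (e.g. anonymize_complaint=true, approve_ballot=false, approve_key=true, badge_in=false, encrypt_prescription=true, escrow_evidence=true, inspect_record=false, reconcile_invoice=true, register_log=false, run_backup=false, validate_certificate=false); no atom is both obligatory and forbidden, so the set is consistent.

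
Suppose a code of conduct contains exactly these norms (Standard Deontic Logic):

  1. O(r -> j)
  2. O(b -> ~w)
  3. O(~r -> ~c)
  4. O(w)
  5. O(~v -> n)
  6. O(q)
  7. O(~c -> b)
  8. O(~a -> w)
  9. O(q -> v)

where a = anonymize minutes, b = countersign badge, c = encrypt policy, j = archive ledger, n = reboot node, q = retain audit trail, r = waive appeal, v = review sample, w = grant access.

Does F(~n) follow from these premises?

Premise 5 is O(~v -> n), but O(~v) is not derivable from the premises, so it does not yield O(n).
No other premise forces O(n). An ideal world satisfying every premise can still have ~n true, so F(~n) is not derivable.

No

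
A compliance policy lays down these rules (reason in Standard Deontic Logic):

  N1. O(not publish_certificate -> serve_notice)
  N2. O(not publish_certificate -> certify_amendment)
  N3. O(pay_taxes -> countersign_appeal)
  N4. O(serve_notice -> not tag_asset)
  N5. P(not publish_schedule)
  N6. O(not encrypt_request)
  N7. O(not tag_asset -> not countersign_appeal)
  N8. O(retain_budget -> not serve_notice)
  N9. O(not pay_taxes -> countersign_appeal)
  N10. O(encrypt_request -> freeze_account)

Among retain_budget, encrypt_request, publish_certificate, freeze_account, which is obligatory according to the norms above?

publish_certificate

Premises 3 and 9 are O(pay_taxes -> countersign_appeal) and O(not pay_taxes -> countersign_appeal); every ideal world satisfies pay_taxes or not pay_taxes, so in either case countersign_appeal holds — hence O(countersign_appeal).
Premise 7 is O(not tag_asset -> not countersign_appeal); contrapositively O(countersign_appeal -> tag_asset). Since O(countersign_appeal) holds, K gives O(tag_asset).
Premise 4 is O(serve_notice -> not tag_asset); contrapositively O(tag_asset -> not serve_notice). Since O(tag_asset) holds, K gives O(not serve_notice).
Premise 1, O(not publish_certificate -> serve_notice), contraposes to O(not serve_notice -> publish_certificate); with O(not serve_notice) we get O(publish_certificate).
So O(publish_certificate) holds — publish_certificate is obligatory. None of the other listed options is made obligatory by any chain of premises.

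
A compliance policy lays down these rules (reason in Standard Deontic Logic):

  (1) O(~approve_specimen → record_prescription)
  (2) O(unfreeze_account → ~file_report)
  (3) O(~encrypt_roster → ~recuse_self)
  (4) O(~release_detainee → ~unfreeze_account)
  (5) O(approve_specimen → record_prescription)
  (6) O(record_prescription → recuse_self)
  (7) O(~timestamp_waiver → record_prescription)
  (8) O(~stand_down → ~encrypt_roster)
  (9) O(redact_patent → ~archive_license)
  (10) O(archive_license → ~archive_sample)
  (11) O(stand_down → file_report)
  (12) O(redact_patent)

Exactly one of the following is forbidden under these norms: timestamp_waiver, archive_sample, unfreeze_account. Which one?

unfreeze_account

By case analysis on approve_specimen: premise 5 gives O(approve_specimen → record_prescription) and premise 1 gives O(~approve_specimen → record_prescription), so O(record_prescription) either way.
With premise 6, O(record_prescription → recuse_self), the K-axiom yields O(recuse_self).
The contrapositive of premise 3 (O(~encrypt_roster → ~recuse_self)) is O(recuse_self → encrypt_roster), and O(recuse_self) is already established, so O(encrypt_roster).
Premise 8 is O(~stand_down → ~encrypt_roster); contrapositively O(encrypt_roster → stand_down). Since O(encrypt_roster) holds, K gives O(stand_down).
Applying K to premise 11 (O(stand_down → file_report)) and O(stand_down) yields O(file_report).
Premise 2, O(unfreeze_account → ~file_report), contraposes to O(file_report → ~unfreeze_account); with O(file_report) we get O(~unfreeze_account).
So O(~unfreeze_account) holds, i.e. unfreeze_account is forbidden. None of the other listed options is forbidden under the premises.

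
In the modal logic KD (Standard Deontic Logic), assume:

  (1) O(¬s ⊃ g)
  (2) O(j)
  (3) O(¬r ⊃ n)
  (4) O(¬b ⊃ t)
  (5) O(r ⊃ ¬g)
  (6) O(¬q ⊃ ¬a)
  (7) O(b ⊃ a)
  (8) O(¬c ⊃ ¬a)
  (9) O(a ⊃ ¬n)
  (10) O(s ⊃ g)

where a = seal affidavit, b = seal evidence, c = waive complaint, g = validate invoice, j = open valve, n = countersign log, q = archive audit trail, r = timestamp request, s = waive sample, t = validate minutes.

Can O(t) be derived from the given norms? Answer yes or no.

Yes

Premises 10 and 1 cover both cases: O(s ⊃ g) and O(¬s ⊃ g). Since s ∨ ¬s is a tautology, O(g) follows.
Premise 5, O(r ⊃ ¬g), contraposes to O(g ⊃ ¬r); with O(g) we get O(¬r).
With premise 3, O(¬r ⊃ n), the K-axiom yields O(n).
Premise 9 is O(a ⊃ ¬n); contrapositively O(n ⊃ ¬a). Since O(n) holds, K gives O(¬a).
The contrapositive of premise 7 (O(b ⊃ a)) is O(¬a ⊃ ¬b), and O(¬a) is already established, so O(¬b).
With premise 4, O(¬b ⊃ t), the K-axiom yields O(t).
Premises 2, 6, 8 do not contribute to this derivation.
So O(t) follows.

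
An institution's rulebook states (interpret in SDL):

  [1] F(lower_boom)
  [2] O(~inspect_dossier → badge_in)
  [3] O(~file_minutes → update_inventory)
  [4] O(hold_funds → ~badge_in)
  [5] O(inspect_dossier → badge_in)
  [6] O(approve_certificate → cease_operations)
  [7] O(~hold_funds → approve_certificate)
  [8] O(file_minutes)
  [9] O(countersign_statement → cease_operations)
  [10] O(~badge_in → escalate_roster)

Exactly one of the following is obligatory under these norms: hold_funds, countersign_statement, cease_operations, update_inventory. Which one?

Premises 2 and 5 cover both cases: O(~inspect_dossier → badge_in) and O(inspect_dossier → badge_in). Since ~inspect_dossier ∨ inspect_dossier is a tautology, O(badge_in) follows.
Premise 4, O(hold_funds → ~badge_in), contraposes to O(badge_in → ~hold_funds); with O(badge_in) we get O(~hold_funds).
With premise 7, O(~hold_funds → approve_certificate), the K-axiom yields O(approve_certificate).
From O(approve_certificate) and premise 6, O(approve_certificate → cease_operations), we obtain O(cease_operations).
So O(cease_operations) holds — cease_operations is obligatory. None of the other listed options is made obligatory by any chain of premises.

cease_operations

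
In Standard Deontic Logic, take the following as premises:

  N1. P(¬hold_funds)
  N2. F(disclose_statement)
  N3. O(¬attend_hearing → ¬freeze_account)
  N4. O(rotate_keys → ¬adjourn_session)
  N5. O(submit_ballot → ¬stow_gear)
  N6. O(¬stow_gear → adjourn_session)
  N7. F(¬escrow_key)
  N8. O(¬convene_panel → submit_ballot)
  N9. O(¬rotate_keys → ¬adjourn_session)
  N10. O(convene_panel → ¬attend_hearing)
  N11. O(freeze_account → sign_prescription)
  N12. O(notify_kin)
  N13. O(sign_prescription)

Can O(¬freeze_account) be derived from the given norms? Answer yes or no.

By case analysis on ¬rotate_keys: premise 9 gives O(¬rotate_keys → ¬adjourn_session) and premise 4 gives O(rotate_keys → ¬adjourn_session), so O(¬adjourn_session) either way.
Premise 6, O(¬stow_gear → adjourn_session), contraposes to O(¬adjourn_session → stow_gear); with O(¬adjourn_session) we get O(stow_gear).
Premise 5 is O(submit_ballot → ¬stow_gear); contrapositively O(stow_gear → ¬submit_ballot). Since O(stow_gear) holds, K gives O(¬submit_ballot).
Premise 8 is O(¬convene_panel → submit_ballot); contrapositively O(¬submit_ballot → convene_panel). Since O(¬submit_ballot) holds, K gives O(convene_panel).
From O(convene_panel) and premise 10, O(convene_panel → ¬attend_hearing), we obtain O(¬attend_hearing).
Premise 3 is O(¬attend_hearing → ¬freeze_account); since O(¬attend_hearing), deontic closure gives O(¬freeze_account).
Premises 1, 2, 7, 11, 12, 13 do not contribute to this derivation.
So O(¬freeze_account) follows.

Yes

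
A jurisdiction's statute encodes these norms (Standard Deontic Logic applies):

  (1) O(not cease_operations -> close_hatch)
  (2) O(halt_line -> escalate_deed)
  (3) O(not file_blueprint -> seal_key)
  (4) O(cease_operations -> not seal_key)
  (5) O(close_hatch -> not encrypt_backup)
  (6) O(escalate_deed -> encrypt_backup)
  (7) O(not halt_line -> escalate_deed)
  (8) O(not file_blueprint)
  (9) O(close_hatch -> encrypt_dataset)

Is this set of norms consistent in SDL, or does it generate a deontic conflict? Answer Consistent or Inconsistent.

Premises 2 and 7 are O(halt_line -> escalate_deed) and O(not halt_line -> escalate_deed); every ideal world satisfies halt_line or not halt_line, so in either case escalate_deed holds — hence O(escalate_deed).
From O(escalate_deed) and premise 6, O(escalate_deed -> encrypt_backup), we obtain O(encrypt_backup).
Premise 5, O(close_hatch -> not encrypt_backup), contraposes to O(encrypt_backup -> not close_hatch); with O(encrypt_backup) we get O(not close_hatch).
The contrapositive of premise 1 (O(not cease_operations -> close_hatch)) is O(not close_hatch -> cease_operations), and O(not close_hatch) is already established, so O(cease_operations).
With premise 4, O(cease_operations -> not seal_key), the K-axiom yields O(not seal_key).
The contrapositive of premise 3 (O(not file_blueprint -> seal_key)) is O(not seal_key -> file_blueprint), and O(not seal_key) is already established, so O(file_blueprint).
But premise 8 directly asserts O(not file_blueprint).
We now have both O(file_blueprint) and O(not file_blueprint) — file_blueprint is simultaneously obligatory and forbidden, violating the D-axiom.

Inconsistent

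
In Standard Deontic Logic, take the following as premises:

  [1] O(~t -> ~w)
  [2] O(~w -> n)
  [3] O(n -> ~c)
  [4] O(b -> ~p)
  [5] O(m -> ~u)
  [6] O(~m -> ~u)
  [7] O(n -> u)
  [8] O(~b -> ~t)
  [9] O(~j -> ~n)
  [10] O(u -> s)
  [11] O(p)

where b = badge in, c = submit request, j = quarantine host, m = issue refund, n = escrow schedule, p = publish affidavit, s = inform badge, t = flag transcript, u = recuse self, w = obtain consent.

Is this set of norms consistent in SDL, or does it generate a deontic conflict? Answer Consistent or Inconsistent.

Premises 6 and 5 cover both cases: O(~m -> ~u) and O(m -> ~u). Since ~m ∨ m is a tautology, O(~u) follows.
Premise 7 is O(n -> u); contrapositively O(~u -> ~n). Since O(~u) holds, K gives O(~n).
Premise 2, O(~w -> n), contraposes to O(~n -> w); with O(~n) we get O(w).
The contrapositive of premise 1 (O(~t -> ~w)) is O(w -> t), and O(w) is already established, so O(t).
Premise 8, O(~b -> ~t), contraposes to O(t -> b); with O(t) we get O(b).
Premise 4 is O(b -> ~p); since O(b), deontic closure gives O(~p).
Yet premise 11 states O(p).
We now have both O(~p) and O(p) — p is simultaneously obligatory and forbidden, violating the D-axiom.

Inconsistent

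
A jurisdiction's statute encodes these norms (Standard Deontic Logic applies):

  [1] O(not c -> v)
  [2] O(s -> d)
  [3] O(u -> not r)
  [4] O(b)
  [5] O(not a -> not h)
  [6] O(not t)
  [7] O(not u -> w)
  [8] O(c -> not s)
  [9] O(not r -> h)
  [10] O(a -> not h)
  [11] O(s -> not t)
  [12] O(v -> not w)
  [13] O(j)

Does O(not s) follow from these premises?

Premises 5 and 10 are O(not a -> not h) and O(a -> not h); every ideal world satisfies not a or a, so in either case not h holds — hence O(not h).
The contrapositive of premise 9 (O(not r -> h)) is O(not h -> r), and O(not h) is already established, so O(r).
The contrapositive of premise 3 (O(u -> not r)) is O(r -> not u), and O(r) is already established, so O(not u).
With premise 7, O(not u -> w), the K-axiom yields O(w).
Premise 12, O(v -> not w), contraposes to O(w -> not v); with O(w) we get O(not v).
Premise 1 is O(not c -> v); contrapositively O(not v -> c). Since O(not v) holds, K gives O(c).
Premise 8 is O(c -> not s); since O(c), deontic closure gives O(not s).
Premises 2, 4, 6, 11, 13 do not contribute to this derivation.
So O(not s) follows.

Yes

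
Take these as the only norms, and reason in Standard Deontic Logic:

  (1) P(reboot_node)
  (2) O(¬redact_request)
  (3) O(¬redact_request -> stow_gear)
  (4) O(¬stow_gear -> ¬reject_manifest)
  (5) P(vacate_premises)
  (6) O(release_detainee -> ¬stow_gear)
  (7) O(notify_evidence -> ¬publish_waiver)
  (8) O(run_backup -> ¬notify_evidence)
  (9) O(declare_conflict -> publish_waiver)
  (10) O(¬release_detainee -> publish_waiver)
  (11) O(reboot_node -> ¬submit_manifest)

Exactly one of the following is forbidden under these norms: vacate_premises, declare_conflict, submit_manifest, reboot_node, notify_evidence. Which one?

notify_evidence

Premise 2 states O(¬redact_request) outright.
Applying K to premise 3 (O(¬redact_request -> stow_gear)) and O(¬redact_request) yields O(stow_gear).
The contrapositive of premise 6 (O(release_detainee -> ¬stow_gear)) is O(stow_gear -> ¬release_detainee), and O(stow_gear) is already established, so O(¬release_detainee).
Applying K to premise 10 (O(¬release_detainee -> publish_waiver)) and O(¬release_detainee) yields O(publish_waiver).
The contrapositive of premise 7 (O(notify_evidence -> ¬publish_waiver)) is O(publish_waiver -> ¬notify_evidence), and O(publish_waiver) is already established, so O(¬notify_evidence).
So O(¬notify_evidence) holds, i.e. notify_evidence is forbidden. None of the other listed options is forbidden under the premises.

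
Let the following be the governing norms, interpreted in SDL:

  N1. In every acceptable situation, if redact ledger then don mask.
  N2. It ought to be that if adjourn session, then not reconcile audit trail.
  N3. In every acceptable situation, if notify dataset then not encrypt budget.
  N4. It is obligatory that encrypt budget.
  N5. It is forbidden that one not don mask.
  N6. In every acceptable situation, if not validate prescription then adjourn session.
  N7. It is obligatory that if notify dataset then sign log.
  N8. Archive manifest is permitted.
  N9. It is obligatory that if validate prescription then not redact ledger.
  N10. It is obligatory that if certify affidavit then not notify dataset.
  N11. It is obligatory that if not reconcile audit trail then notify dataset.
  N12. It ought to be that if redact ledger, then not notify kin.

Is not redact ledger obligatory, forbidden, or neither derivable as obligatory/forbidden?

Premise 4 states O(encrypt_budget) outright.
The contrapositive of premise 3 (O(notify_dataset → ¬encrypt_budget)) is O(encrypt_budget → ¬notify_dataset), and O(encrypt_budget) is already established, so O(¬notify_dataset).
Premise 11, O(¬reconcile_audit_trail → notify_dataset), contraposes to O(¬notify_dataset → reconcile_audit_trail); with O(¬notify_dataset) we get O(reconcile_audit_trail).
Premise 2, O(adjourn_session → ¬reconcile_audit_trail), contraposes to O(reconcile_audit_trail → ¬adjourn_session); with O(reconcile_audit_trail) we get O(¬adjourn_session).
Premise 6, O(¬validate_prescription → adjourn_session), contraposes to O(¬adjourn_session → validate_prescription); with O(¬adjourn_session) we get O(validate_prescription).
Applying K to premise 9 (O(validate_prescription → ¬redact_ledger)) and O(validate_prescription) yields O(¬redact_ledger).
Premises 1, 5, 7, 8, 10, 12 do not contribute to this derivation.
Hence ¬redact_ledger is obligatory.

Obligatory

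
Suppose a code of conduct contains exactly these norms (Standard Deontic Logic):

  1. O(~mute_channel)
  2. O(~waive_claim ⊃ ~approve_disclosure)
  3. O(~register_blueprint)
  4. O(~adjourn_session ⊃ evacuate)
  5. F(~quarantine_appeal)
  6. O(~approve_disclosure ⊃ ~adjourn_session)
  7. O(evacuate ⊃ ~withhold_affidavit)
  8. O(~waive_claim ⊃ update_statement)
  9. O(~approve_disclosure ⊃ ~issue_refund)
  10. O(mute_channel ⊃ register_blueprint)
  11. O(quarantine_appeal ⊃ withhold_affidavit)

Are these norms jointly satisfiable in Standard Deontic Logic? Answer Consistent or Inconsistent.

Consistent

Premise 10 is O(mute_channel ⊃ register_blueprint), but O(mute_channel) is not derivable from the premises, so it does not yield O(register_blueprint).
So O(register_blueprint) is not derivable, and the apparent clash with O(~register_blueprint) does not arise.
A world satisfying every obligation exists (e.g. adjourn_session=true, approve_disclosure=true, evacuate=false, issue_refund=false, mute_channel=false, quarantine_appeal=true, register_blueprint=false, update_statement=false, waive_claim=true, withhold_affidavit=true); no atom is both obligatory and forbidden, so the set is consistent.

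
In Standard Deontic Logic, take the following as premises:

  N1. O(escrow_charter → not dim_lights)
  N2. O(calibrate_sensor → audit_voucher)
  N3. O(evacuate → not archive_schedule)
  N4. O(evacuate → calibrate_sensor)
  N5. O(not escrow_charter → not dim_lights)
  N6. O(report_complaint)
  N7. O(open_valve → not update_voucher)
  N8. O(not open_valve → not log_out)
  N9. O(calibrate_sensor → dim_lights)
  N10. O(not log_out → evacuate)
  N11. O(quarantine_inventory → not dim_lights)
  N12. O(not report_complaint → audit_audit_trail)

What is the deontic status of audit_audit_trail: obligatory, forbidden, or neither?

Premise 12 is O(not report_complaint → audit_audit_trail), but O(not report_complaint) is not derivable from the premises, so it does not yield O(audit_audit_trail).
No premise or chain of K-axiom applications forces O(audit_audit_trail), and none forces O(not audit_audit_trail). So audit_audit_trail is neither obligatory nor forbidden under these norms.

Neither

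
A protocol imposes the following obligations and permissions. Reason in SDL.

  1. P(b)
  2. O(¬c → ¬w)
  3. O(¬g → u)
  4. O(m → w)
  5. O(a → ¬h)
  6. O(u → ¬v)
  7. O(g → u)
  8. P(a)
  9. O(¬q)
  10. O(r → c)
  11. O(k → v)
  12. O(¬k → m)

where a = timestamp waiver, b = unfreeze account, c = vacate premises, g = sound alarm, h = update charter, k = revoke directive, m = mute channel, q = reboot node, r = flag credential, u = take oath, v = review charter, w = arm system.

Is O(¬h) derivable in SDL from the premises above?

No

Premise 5 is O(a → ¬h), but O(a) is not derivable from the premises (the permission P(a) asserts only ¬O(¬a), not O(a)), so it does not yield O(¬h).
No other premise forces O(¬h). An ideal world satisfying every premise can still have ¬h false, so O(¬h) is not derivable.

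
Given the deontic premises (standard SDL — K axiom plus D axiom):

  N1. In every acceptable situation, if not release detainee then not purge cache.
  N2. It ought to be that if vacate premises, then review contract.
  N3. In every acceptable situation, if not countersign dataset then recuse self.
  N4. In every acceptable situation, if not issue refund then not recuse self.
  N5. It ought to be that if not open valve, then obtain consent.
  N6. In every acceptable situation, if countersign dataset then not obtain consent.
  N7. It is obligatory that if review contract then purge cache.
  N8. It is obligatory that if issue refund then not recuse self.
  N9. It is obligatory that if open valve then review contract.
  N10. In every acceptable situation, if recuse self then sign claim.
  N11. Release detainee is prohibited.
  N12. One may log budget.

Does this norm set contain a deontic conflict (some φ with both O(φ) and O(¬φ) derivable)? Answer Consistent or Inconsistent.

Premises 4 and 8 cover both cases: O(¬issue_refund → ¬recuse_self) and O(issue_refund → ¬recuse_self). Since ¬issue_refund ∨ issue_refund is a tautology, O(¬recuse_self) follows.
Premise 3, O(¬countersign_dataset → recuse_self), contraposes to O(¬recuse_self → countersign_dataset); with O(¬recuse_self) we get O(countersign_dataset).
Premise 6 is O(countersign_dataset → ¬obtain_consent); since O(countersign_dataset), deontic closure gives O(¬obtain_consent).
Premise 5 is O(¬open_valve → obtain_consent); contrapositively O(¬obtain_consent → open_valve). Since O(¬obtain_consent) holds, K gives O(open_valve).
From O(open_valve) and premise 9, O(open_valve → review_contract), we obtain O(review_contract).
From O(review_contract) and premise 7, O(review_contract → purge_cache), we obtain O(purge_cache).
The contrapositive of premise 1 (O(¬release_detainee → ¬purge_cache)) is O(purge_cache → release_detainee), and O(purge_cache) is already established, so O(release_detainee).
However, F(release_detainee) at premise 11 amounts to O(¬release_detainee).
We now have both O(release_detainee) and O(¬release_detainee) — release_detainee is simultaneously obligatory and forbidden, violating the D-axiom.

Inconsistent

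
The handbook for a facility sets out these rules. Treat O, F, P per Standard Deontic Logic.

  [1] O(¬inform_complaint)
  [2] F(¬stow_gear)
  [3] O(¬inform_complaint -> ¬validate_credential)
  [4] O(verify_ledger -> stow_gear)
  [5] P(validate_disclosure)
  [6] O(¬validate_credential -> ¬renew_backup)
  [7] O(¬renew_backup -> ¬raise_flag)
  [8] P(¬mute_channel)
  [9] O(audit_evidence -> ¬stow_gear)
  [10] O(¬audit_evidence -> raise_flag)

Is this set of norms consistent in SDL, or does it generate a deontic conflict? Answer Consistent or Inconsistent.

F(¬stow_gear) at premise 2 means O(stow_gear).
The contrapositive of premise 9 (O(audit_evidence -> ¬stow_gear)) is O(stow_gear -> ¬audit_evidence), and O(stow_gear) is already established, so O(¬audit_evidence).
Premise 10 is O(¬audit_evidence -> raise_flag); since O(¬audit_evidence), deontic closure gives O(raise_flag).
Premise 7, O(¬renew_backup -> ¬raise_flag), contraposes to O(raise_flag -> renew_backup); with O(raise_flag) we get O(renew_backup).
Premise 6, O(¬validate_credential -> ¬renew_backup), contraposes to O(renew_backup -> validate_credential); with O(renew_backup) we get O(validate_credential).
Premise 3, O(¬inform_complaint -> ¬validate_credential), contraposes to O(validate_credential -> inform_complaint); with O(validate_credential) we get O(inform_complaint).
Yet premise 1 states O(¬inform_complaint).
We now have both O(inform_complaint) and O(¬inform_complaint) — inform_complaint is simultaneously obligatory and forbidden, violating the D-axiom.

Inconsistent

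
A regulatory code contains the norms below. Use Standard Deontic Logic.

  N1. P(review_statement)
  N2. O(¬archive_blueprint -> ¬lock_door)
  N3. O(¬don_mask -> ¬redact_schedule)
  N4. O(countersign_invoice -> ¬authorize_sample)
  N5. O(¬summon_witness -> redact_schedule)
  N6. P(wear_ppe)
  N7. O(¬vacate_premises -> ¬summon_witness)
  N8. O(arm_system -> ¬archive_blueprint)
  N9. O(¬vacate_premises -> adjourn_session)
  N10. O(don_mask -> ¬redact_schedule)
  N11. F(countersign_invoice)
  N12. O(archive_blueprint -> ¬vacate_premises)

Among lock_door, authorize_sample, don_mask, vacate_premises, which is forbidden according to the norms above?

By case analysis on ¬don_mask: premise 3 gives O(¬don_mask -> ¬redact_schedule) and premise 10 gives O(don_mask -> ¬redact_schedule), so O(¬redact_schedule) either way.
The contrapositive of premise 5 (O(¬summon_witness -> redact_schedule)) is O(¬redact_schedule -> summon_witness), and O(¬redact_schedule) is already established, so O(summon_witness).
The contrapositive of premise 7 (O(¬vacate_premises -> ¬summon_witness)) is O(summon_witness -> vacate_premises), and O(summon_witness) is already established, so O(vacate_premises).
Premise 12 is O(archive_blueprint -> ¬vacate_premises); contrapositively O(vacate_premises -> ¬archive_blueprint). Since O(vacate_premises) holds, K gives O(¬archive_blueprint).
Premise 2 is O(¬archive_blueprint -> ¬lock_door); since O(¬archive_blueprint), deontic closure gives O(¬lock_door).
So O(¬lock_door) holds, i.e. lock_door is forbidden. None of the other listed options is forbidden under the premises.

lock_door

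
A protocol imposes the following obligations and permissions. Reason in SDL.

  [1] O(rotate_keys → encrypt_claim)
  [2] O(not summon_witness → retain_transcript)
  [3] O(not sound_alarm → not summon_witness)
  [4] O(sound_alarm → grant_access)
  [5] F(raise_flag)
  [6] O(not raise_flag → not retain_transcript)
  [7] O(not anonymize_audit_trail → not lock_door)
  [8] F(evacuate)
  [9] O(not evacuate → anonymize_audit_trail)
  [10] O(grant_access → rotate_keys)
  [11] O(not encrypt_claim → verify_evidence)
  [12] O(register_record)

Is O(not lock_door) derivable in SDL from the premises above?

No

Premise 7 is O(not anonymize_audit_trail → not lock_door), but O(not anonymize_audit_trail) is not derivable from the premises, so it does not yield O(not lock_door).
No other premise forces O(not lock_door). An ideal world satisfying every premise can still have not lock_door false, so O(not lock_door) is not derivable.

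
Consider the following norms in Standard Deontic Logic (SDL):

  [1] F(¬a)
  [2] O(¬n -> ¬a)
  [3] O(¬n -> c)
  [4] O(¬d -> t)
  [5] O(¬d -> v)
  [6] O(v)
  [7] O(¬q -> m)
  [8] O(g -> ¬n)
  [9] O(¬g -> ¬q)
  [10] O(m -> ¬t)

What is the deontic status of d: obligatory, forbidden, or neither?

F(¬a) at premise 1 means O(a).
Premise 2 is O(¬n -> ¬a); contrapositively O(a -> n). Since O(a) holds, K gives O(n).
Premise 8, O(g -> ¬n), contraposes to O(n -> ¬g); with O(n) we get O(¬g).
From O(¬g) and premise 9, O(¬g -> ¬q), we obtain O(¬q).
With premise 7, O(¬q -> m), the K-axiom yields O(m).
With premise 10, O(m -> ¬t), the K-axiom yields O(¬t).
Premise 4, O(¬d -> t), contraposes to O(¬t -> d); with O(¬t) we get O(d).
Premises 3, 5, 6 do not contribute to this derivation.
Hence d is obligatory.

Obligatory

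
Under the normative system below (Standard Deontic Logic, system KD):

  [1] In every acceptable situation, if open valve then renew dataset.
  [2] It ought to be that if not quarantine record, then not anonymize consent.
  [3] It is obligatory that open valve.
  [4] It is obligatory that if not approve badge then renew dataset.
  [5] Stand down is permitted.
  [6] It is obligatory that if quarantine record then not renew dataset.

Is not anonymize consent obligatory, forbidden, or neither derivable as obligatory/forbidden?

Premise 3 states O(open_valve) outright.
Applying K to premise 1 (O(open_valve → renew_dataset)) and O(open_valve) yields O(renew_dataset).
The contrapositive of premise 6 (O(quarantine_record → ¬renew_dataset)) is O(renew_dataset → ¬quarantine_record), and O(renew_dataset) is already established, so O(¬quarantine_record).
Premise 2 is O(¬quarantine_record → ¬anonymize_consent); since O(¬quarantine_record), deontic closure gives O(¬anonymize_consent).
Premises 4, 5 do not contribute to this derivation.
Hence ¬anonymize_consent is obligatory.

Obligatory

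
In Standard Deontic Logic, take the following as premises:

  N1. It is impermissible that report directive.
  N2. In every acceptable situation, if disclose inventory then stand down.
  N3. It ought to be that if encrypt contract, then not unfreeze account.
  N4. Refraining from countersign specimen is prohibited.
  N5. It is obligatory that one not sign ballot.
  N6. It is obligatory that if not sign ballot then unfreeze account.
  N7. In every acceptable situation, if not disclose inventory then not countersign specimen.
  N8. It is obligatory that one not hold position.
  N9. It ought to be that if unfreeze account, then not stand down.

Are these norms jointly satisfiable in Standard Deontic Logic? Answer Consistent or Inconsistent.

Inconsistent

Premise 4 is F(¬countersign_specimen), i.e. O(countersign_specimen).
Premise 7, O(¬disclose_inventory → ¬countersign_specimen), contraposes to O(countersign_specimen → disclose_inventory); with O(countersign_specimen) we get O(disclose_inventory).
Premise 2 is O(disclose_inventory → stand_down); since O(disclose_inventory), deontic closure gives O(stand_down).
Premise 9, O(unfreeze_account → ¬stand_down), contraposes to O(stand_down → ¬unfreeze_account); with O(stand_down) we get O(¬unfreeze_account).
The contrapositive of premise 6 (O(¬sign_ballot → unfreeze_account)) is O(¬unfreeze_account → sign_ballot), and O(¬unfreeze_account) is already established, so O(sign_ballot).
However, premise 5 gives O(¬sign_ballot).
We now have both O(sign_ballot) and O(¬sign_ballot) — sign_ballot is simultaneously obligatory and forbidden, violating the D-axiom.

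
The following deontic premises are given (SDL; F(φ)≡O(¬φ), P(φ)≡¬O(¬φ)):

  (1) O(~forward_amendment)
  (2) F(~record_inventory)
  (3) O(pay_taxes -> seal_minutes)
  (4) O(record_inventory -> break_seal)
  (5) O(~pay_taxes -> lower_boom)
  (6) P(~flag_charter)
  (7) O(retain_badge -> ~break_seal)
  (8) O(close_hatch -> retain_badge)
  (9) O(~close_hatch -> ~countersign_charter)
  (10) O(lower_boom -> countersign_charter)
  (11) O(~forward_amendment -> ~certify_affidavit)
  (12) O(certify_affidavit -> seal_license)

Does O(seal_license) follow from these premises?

No

Premise 12 is O(certify_affidavit -> seal_license), but O(certify_affidavit) is not derivable from the premises, so it does not yield O(seal_license).
No other premise forces O(seal_license). An ideal world satisfying every premise can still have seal_license false, so O(seal_license) is not derivable.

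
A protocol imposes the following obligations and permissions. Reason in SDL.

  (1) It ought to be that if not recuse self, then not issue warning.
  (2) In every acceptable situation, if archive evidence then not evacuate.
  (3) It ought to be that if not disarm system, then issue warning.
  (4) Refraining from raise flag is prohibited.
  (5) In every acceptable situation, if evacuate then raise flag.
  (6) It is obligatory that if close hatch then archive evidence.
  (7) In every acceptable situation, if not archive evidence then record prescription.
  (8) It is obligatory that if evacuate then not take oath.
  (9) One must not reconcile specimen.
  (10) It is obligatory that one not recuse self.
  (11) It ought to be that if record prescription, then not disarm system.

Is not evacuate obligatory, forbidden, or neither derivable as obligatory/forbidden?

Obligatory

Premise 10 gives O(¬recuse_self).
With premise 1, O(¬recuse_self → ¬issue_warning), the K-axiom yields O(¬issue_warning).
The contrapositive of premise 3 (O(¬disarm_system → issue_warning)) is O(¬issue_warning → disarm_system), and O(¬issue_warning) is already established, so O(disarm_system).
Premise 11, O(record_prescription → ¬disarm_system), contraposes to O(disarm_system → ¬record_prescription); with O(disarm_system) we get O(¬record_prescription).
Premise 7, O(¬archive_evidence → record_prescription), contraposes to O(¬record_prescription → archive_evidence); with O(¬record_prescription) we get O(archive_evidence).
From O(archive_evidence) and premise 2, O(archive_evidence → ¬evacuate), we obtain O(¬evacuate).
Premises 4, 5, 6, 8, 9 do not contribute to this derivation.
Hence ¬evacuate is obligatory.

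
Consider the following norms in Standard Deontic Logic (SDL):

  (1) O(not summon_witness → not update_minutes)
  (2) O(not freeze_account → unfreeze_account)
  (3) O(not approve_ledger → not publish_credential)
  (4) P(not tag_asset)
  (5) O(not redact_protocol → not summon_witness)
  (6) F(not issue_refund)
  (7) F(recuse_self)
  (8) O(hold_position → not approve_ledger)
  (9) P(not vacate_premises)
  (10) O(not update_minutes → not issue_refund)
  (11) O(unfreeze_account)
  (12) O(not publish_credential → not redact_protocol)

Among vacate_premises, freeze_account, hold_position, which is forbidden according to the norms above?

F(not issue_refund) at premise 6 means O(issue_refund).
Premise 10, O(not update_minutes → not issue_refund), contraposes to O(issue_refund → update_minutes); with O(issue_refund) we get O(update_minutes).
The contrapositive of premise 1 (O(not summon_witness → not update_minutes)) is O(update_minutes → summon_witness), and O(update_minutes) is already established, so O(summon_witness).
Premise 5, O(not redact_protocol → not summon_witness), contraposes to O(summon_witness → redact_protocol); with O(summon_witness) we get O(redact_protocol).
Premise 12, O(not publish_credential → not redact_protocol), contraposes to O(redact_protocol → publish_credential); with O(redact_protocol) we get O(publish_credential).
Premise 3, O(not approve_ledger → not publish_credential), contraposes to O(publish_credential → approve_ledger); with O(publish_credential) we get O(approve_ledger).
Premise 8 is O(hold_position → not approve_ledger); contrapositively O(approve_ledger → not hold_position). Since O(approve_ledger) holds, K gives O(not hold_position).
So O(not hold_position) holds, i.e. hold_position is forbidden. None of the other listed options is forbidden under the premises.

hold_position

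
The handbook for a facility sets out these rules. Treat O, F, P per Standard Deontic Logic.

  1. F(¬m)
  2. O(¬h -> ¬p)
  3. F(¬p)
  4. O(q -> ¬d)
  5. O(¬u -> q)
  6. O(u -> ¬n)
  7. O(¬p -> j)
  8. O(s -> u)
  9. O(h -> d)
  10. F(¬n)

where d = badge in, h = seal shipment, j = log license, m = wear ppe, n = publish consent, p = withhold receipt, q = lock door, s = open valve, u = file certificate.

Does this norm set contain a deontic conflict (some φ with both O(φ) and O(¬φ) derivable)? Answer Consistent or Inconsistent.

Premise 3, F(¬p), is equivalent to O(p).
The contrapositive of premise 2 (O(¬h -> ¬p)) is O(p -> h), and O(p) is already established, so O(h).
From O(h) and premise 9, O(h -> d), we obtain O(d).
Premise 4 is O(q -> ¬d); contrapositively O(d -> ¬q). Since O(d) holds, K gives O(¬q).
Premise 5, O(¬u -> q), contraposes to O(¬q -> u); with O(¬q) we get O(u).
Premise 6 is O(u -> ¬n); since O(u), deontic closure gives O(¬n).
But premise 10, F(¬n), means O(n).
We now have both O(¬n) and O(n) — n is simultaneously obligatory and forbidden, violating the D-axiom.

Inconsistent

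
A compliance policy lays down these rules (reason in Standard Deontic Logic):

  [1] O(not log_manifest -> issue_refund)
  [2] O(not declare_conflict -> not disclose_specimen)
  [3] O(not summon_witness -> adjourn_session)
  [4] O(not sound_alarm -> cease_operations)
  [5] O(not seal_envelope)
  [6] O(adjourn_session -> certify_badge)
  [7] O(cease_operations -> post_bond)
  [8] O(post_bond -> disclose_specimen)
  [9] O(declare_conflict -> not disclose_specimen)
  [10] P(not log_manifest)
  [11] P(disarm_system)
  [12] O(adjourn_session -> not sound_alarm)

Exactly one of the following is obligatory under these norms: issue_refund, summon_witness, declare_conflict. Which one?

summon_witness

By case analysis on declare_conflict: premise 9 gives O(declare_conflict -> not disclose_specimen) and premise 2 gives O(not declare_conflict -> not disclose_specimen), so O(not disclose_specimen) either way.
Premise 8, O(post_bond -> disclose_specimen), contraposes to O(not disclose_specimen -> not post_bond); with O(not disclose_specimen) we get O(not post_bond).
Premise 7 is O(cease_operations -> post_bond); contrapositively O(not post_bond -> not cease_operations). Since O(not post_bond) holds, K gives O(not cease_operations).
Premise 4, O(not sound_alarm -> cease_operations), contraposes to O(not cease_operations -> sound_alarm); with O(not cease_operations) we get O(sound_alarm).
Premise 12, O(adjourn_session -> not sound_alarm), contraposes to O(sound_alarm -> not adjourn_session); with O(sound_alarm) we get O(not adjourn_session).
Premise 3, O(not summon_witness -> adjourn_session), contraposes to O(not adjourn_session -> summon_witness); with O(not adjourn_session) we get O(summon_witness).
So O(summon_witness) holds — summon_witness is obligatory. None of the other listed options is made obligatory by any chain of premises.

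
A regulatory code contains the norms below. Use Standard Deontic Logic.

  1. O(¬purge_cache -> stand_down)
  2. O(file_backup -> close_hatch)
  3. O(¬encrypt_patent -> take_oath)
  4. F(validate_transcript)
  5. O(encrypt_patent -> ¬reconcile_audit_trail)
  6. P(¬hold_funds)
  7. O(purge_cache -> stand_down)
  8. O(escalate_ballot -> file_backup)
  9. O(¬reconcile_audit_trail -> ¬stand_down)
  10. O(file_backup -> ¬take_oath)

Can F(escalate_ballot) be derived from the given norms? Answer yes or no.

Yes

Premises 7 and 1 cover both cases: O(purge_cache -> stand_down) and O(¬purge_cache -> stand_down). Since purge_cache ∨ ¬purge_cache is a tautology, O(stand_down) follows.
The contrapositive of premise 9 (O(¬reconcile_audit_trail -> ¬stand_down)) is O(stand_down -> reconcile_audit_trail), and O(stand_down) is already established, so O(reconcile_audit_trail).
Premise 5 is O(encrypt_patent -> ¬reconcile_audit_trail); contrapositively O(reconcile_audit_trail -> ¬encrypt_patent). Since O(reconcile_audit_trail) holds, K gives O(¬encrypt_patent).
From O(¬encrypt_patent) and premise 3, O(¬encrypt_patent -> take_oath), we obtain O(take_oath).
Premise 10, O(file_backup -> ¬take_oath), contraposes to O(take_oath -> ¬file_backup); with O(take_oath) we get O(¬file_backup).
Premise 8, O(escalate_ballot -> file_backup), contraposes to O(¬file_backup -> ¬escalate_ballot); with O(¬file_backup) we get O(¬escalate_ballot).
Premises 2, 4, 6 do not contribute to this derivation.
So O(¬escalate_ballot) holds, i.e. F(escalate_ballot). The claim follows.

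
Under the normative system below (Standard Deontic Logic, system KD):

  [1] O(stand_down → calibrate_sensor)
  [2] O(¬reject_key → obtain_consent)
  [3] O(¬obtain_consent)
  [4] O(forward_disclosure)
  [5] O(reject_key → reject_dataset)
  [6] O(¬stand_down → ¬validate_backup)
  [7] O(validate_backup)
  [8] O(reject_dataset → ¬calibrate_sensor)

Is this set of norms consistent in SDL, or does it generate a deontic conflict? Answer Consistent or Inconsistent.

Premise 7 gives O(validate_backup).
Premise 6 is O(¬stand_down → ¬validate_backup); contrapositively O(validate_backup → stand_down). Since O(validate_backup) holds, K gives O(stand_down).
Premise 1 is O(stand_down → calibrate_sensor); since O(stand_down), deontic closure gives O(calibrate_sensor).
Premise 8 is O(reject_dataset → ¬calibrate_sensor); contrapositively O(calibrate_sensor → ¬reject_dataset). Since O(calibrate_sensor) holds, K gives O(¬reject_dataset).
Premise 5, O(reject_key → reject_dataset), contraposes to O(¬reject_dataset → ¬reject_key); with O(¬reject_dataset) we get O(¬reject_key).
From O(¬reject_key) and premise 2, O(¬reject_key → obtain_consent), we obtain O(obtain_consent).
However, premise 3 gives O(¬obtain_consent).
We now have both O(obtain_consent) and O(¬obtain_consent) — obtain_consent is simultaneously obligatory and forbidden, violating the D-axiom.

Inconsistent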